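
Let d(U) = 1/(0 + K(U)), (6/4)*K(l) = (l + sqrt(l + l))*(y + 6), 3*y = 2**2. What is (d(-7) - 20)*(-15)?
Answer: 13215/44 + 15*I*sqrt(14)/308 ≈ 300.34 + 0.18222*I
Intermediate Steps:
y = 4/3 (y = (1/3)*2**2 = (1/3)*4 = 4/3 ≈ 1.3333)
K(l) = 44*l/9 + 44*sqrt(2)*sqrt(l)/9 (K(l) = 2*((l + sqrt(l + l))*(4/3 + 6))/3 = 2*((l + sqrt(2*l))*(22/3))/3 = 2*((l + sqrt(2)*sqrt(l))*(22/3))/3 = 2*(22*l/3 + 22*sqrt(2)*sqrt(l)/3)/3 = 44*l/9 + 44*sqrt(2)*sqrt(l)/9)
d(U) = 1/(44*U/9 + 44*sqrt(2)*sqrt(U)/9) (d(U) = 1/(0 + (44*U/9 + 44*sqrt(2)*sqrt(U)/9)) = 1/(44*U/9 + 44*sqrt(2)*sqrt(U)/9))
(d(-7) - 20)*(-15) = (9/(44*(-7 + sqrt(2)*sqrt(-7))) - 20)*(-15) = (9/(44*(-7 + sqrt(2)*(I*sqrt(7)))) - 20)*(-15) = (9/(44*(-7 + I*sqrt(14))) - 20)*(-15) = (-20 + 9/(44*(-7 + I*sqrt(14))))*(-15) = 300 - 135/(44*(-7 + I*sqrt(14)))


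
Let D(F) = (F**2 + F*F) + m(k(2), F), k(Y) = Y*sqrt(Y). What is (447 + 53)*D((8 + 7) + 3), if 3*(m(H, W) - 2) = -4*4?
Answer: 967000/3 ≈ 3.2233e+5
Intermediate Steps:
k(Y) = Y**(3/2)
m(H, W) = -10/3 (m(H, W) = 2 + (-4*4)/3 = 2 + (1/3)*(-16) = 2 - 16/3 = -10/3)
D(F) = -10/3 + 2*F**2 (D(F) = (F**2 + F*F) - 10/3 = (F**2 + F**2) - 10/3 = 2*F**2 - 10/3 = -10/3 + 2*F**2)
(447 + 53)*D((8 + 7) + 3) = (447 + 53)*(-10/3 + 2*((8 + 7) + 3)**2) = 500*(-10/3 + 2*(15 + 3)**2) = 500*(-10/3 + 2*18**2) = 500*(-10/3 + 2*324) = 500*(-10/3 + 648) = 500*(1934/3) = 967000/3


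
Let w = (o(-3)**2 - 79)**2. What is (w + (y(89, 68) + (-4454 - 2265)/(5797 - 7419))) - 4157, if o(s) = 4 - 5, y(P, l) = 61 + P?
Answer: 3375613/1622 ≈ 2081.1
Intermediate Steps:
o(s) = -1
w = 6084 (w = ((-1)**2 - 79)**2 = (1 - 79)**2 = (-78)**2 = 6084)
(w + (y(89, 68) + (-4454 - 2265)/(5797 - 7419))) - 4157 = (6084 + ((61 + 89) + (-4454 - 2265)/(5797 - 7419))) - 4157 = (6084 + (150 - 6719/(-1622))) - 4157 = (6084 + (150 - 6719*(-1/1622))) - 4157 = (6084 + (150 + 6719/1622)) - 4157 = (6084 + 250019/1622) - 4157 = 10118267/1622 - 4157 = 3375613/1622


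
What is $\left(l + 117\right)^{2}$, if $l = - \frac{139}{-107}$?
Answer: $\frac{160224964}{11449} \approx 13995.0$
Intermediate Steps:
$l = \frac{139}{107}$ ($l = \left(-139\right) \left(- \frac{1}{107}\right) = \frac{139}{107} \approx 1.2991$)
$\left(l + 117\right)^{2} = \left(\frac{139}{107} + 117\right)^{2} = \left(\frac{12658}{107}\right)^{2} = \frac{160224964}{11449}$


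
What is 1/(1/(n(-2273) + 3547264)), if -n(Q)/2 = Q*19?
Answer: 3633638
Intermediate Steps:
n(Q) = -38*Q (n(Q) = -2*Q*19 = -38*Q)
1/(1/(n(-2273) + 3547264)) = 1/(1/(-38*(-2273) + 3547264)) = 1/(1/(86374 + 3547264)) = 1/(1/3633638) = 3633638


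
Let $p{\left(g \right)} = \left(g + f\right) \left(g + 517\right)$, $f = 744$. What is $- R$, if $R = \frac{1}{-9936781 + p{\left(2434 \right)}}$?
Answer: $\frac{1}{558503} \approx 1.7905 \cdot 10^{-6}$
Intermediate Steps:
$p{\left(g \right)} = \left(517 + g\right) \left(744 + g\right)$ ($p{\left(g \right)} = \left(g + 744\right) \left(g + 517\right) = \left(744 + g\right) \left(517 + g\right) = \left(517 + g\right) \left(744 + g\right)$)
$R = - \frac{1}{558503}$ ($R = \frac{1}{-9936781 + \left(384648 + 2434^{2} + 1261 \cdot 2434\right)} = \frac{1}{-9936781 + \left(384648 + 5924356 + 3069274\right)} = \frac{1}{-9936781 + 9378278} = \frac{1}{-558503} = - \frac{1}{558503} \approx -1.7905 \cdot 10^{-6}$)
$- R = \left(-1\right) \left(- \frac{1}{558503}\right) = \frac{1}{558503}$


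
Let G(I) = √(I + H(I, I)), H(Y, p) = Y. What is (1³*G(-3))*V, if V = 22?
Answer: 22*I*√6 ≈ 53.889*I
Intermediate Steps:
G(I) = √2*√I (G(I) = √(I + I) = √(2*I) = √2*√I)
(1³*G(-3))*V = (1³*(√2*√(-3)))*22 = (1*(√2*(I*√3)))*22 = (1*(I*√6))*22 = (I*√6)*22 = 22*I*√6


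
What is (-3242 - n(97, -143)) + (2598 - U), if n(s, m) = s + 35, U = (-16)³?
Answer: 3320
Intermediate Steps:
U = -4096
n(s, m) = 35 + s
(-3242 - n(97, -143)) + (2598 - U) = (-3242 - (35 + 97)) + (2598 - 1*(-4096)) = (-3242 - 1*132) + (2598 + 4096) = (-3242 - 132) + 6694 = -3374 + 6694 = 3320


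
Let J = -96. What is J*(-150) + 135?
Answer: 14535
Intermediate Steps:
J*(-150) + 135 = -96*(-150) + 135 = 14400 + 135 = 14535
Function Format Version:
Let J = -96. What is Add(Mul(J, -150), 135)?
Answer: 14535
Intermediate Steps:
Add(Mul(J, -150), 135) = Add(Mul(-96, -150), 135) = Add(14400, 135) = 14535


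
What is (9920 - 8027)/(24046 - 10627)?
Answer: 631/4473 ≈ 0.14107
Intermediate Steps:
(9920 - 8027)/(24046 - 10627) = 1893/13419 = 1893*(1/13419) = 631/4473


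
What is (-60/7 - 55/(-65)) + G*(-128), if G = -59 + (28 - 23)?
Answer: 628289/91 ≈ 6904.3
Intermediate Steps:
G = -54 (G = -59 + 5 = -54)
(-60/7 - 55/(-65)) + G*(-128) = (-60/7 - 55/(-65)) - 54*(-128) = (-60*⅐ - 55*(-1/65)) + 6912 = (-60/7 + 11/13) + 6912 = -703/91 + 6912 = 628289/91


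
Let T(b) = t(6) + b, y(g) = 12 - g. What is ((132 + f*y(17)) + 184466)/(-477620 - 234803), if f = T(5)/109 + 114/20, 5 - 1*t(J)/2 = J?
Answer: -40236121/155308214 ≈ -0.25907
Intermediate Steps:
t(J) = 10 - 2*J
T(b) = -2 + b (T(b) = (10 - 2*6) + b = (10 - 12) + b = -2 + b)
f = 6243/1090 (f = (-2 + 5)/109 + 114/20 = 3*(1/109) + 114*(1/20) = 3/109 + 57/10 = 6243/1090 ≈ 5.7275)
((132 + f*y(17)) + 184466)/(-477620 - 234803) = ((132 + 6243*(12 - 1*17)/1090) + 184466)/(-477620 - 234803) = ((132 + 6243*(12 - 17)/1090) + 184466)/(-712423) = ((132 + (6243/1090)*(-5)) + 184466)*(-1/712423) = ((132 - 6243/218) + 184466)*(-1/712423) = (22533/218 + 184466)*(-1/712423) = (40236121/218)*(-1/712423) = -40236121/155308214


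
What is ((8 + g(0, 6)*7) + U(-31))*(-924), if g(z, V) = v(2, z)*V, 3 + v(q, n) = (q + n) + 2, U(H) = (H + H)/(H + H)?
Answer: -47124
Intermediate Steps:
U(H) = 1 (U(H) = (2*H)/((2*H)) = (2*H)*(1/(2*H)) = 1)
v(q, n) = -1 + n + q (v(q, n) = -3 + ((q + n) + 2) = -3 + ((n + q) + 2) = -3 + (2 + n + q) = -1 + n + q)
g(z, V) = V*(1 + z) (g(z, V) = (-1 + z + 2)*V = (1 + z)*V = V*(1 + z))
((8 + g(0, 6)*7) + U(-31))*(-924) = ((8 + (6*(1 + 0))*7) + 1)*(-924) = ((8 + (6*1)*7) + 1)*(-924) = ((8 + 6*7) + 1)*(-924) = ((8 + 42) + 1)*(-924) = (50 + 1)*(-924) = 51*(-924) = -47124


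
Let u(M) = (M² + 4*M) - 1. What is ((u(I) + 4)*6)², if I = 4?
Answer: 44100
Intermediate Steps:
u(M) = -1 + M² + 4*M
((u(I) + 4)*6)² = (((-1 + 4² + 4*4) + 4)*6)² = (((-1 + 16 + 16) + 4)*6)² = ((31 + 4)*6)² = (35*6)² = 210² = 44100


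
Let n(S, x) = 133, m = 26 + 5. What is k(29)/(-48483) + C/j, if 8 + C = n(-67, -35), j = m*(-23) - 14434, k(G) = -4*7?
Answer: -626251/81596889 ≈ -0.0076749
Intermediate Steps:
m = 31
k(G) = -28
j = -15147 (j = 31*(-23) - 14434 = -713 - 14434 = -15147)
C = 125 (C = -8 + 133 = 125)
k(29)/(-48483) + C/j = -28/(-48483) + 125/(-15147) = -28*(-1/48483) + 125*(-1/15147) = 28/48483 - 125/15147 = -626251/81596889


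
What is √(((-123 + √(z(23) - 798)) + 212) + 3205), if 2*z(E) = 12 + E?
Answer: √(13176 + 2*I*√3122)/2 ≈ 57.394 + 0.24338*I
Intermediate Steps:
z(E) = 6 + E/2 (z(E) = (12 + E)/2 = 6 + E/2)
√(((-123 + √(z(23) - 798)) + 212) + 3205) = √(((-123 + √((6 + (½)*23) - 798)) + 212) + 3205) = √(((-123 + √((6 + 23/2) - 798)) + 212) + 3205) = √(((-123 + √(35/2 - 798)) + 212) + 3205) = √(((-123 + √(-1561/2)) + 212) + 3205) = √(((-123 + I*√3122/2) + 212) + 3205) = √((89 + I*√3122/2) + 3205) = √(3294 + I*√3122/2)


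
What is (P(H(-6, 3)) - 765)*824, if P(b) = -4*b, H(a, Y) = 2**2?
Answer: -643544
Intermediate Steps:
H(a, Y) = 4
(P(H(-6, 3)) - 765)*824 = (-4*4 - 765)*824 = (-16 - 765)*824 = -781*824 = -643544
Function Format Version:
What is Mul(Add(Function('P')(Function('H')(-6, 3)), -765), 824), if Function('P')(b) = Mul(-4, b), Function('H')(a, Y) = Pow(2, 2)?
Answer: -643544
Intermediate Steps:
Function('H')(a, Y) = 4
Mul(Add(Function('P')(Function('H')(-6, 3)), -765), 824) = Mul(Add(Mul(-4, 4), -765), 824) = Mul(Add(-16, -765), 824) = Mul(-781, 824) = -643544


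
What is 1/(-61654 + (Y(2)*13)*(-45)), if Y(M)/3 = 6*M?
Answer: -1/82714 ≈ -1.2090e-5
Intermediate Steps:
Y(M) = 18*M (Y(M) = 3*(6*M) = 18*M)
1/(-61654 + (Y(2)*13)*(-45)) = 1/(-61654 + ((18*2)*13)*(-45)) = 1/(-61654 + (36*13)*(-45)) = 1/(-61654 + 468*(-45)) = 1/(-61654 - 21060) = 1/(-82714) = -1/82714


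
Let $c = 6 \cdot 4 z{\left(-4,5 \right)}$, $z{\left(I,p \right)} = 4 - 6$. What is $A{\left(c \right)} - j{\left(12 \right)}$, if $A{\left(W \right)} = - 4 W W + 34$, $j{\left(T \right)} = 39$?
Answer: $-9221$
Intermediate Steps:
$z{\left(I,p \right)} = -2$ ($z{\left(I,p \right)} = 4 - 6 = -2$)
$c = -48$ ($c = 6 \cdot 4 \left(-2\right) = 24 \left(-2\right) = -48$)
$A{\left(W \right)} = 34 - 4 W^{2}$ ($A{\left(W \right)} = - 4 W^{2} + 34 = 34 - 4 W^{2}$)
$A{\left(c \right)} - j{\left(12 \right)} = \left(34 - 4 \left(-48\right)^{2}\right) - 39 = \left(34 - 9216\right) - 39 = -9182 - 39 = -9221$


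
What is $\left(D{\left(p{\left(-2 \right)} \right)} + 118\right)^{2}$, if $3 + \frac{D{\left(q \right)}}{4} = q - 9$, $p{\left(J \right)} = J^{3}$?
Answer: $1444$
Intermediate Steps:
$D{\left(q \right)} = -48 + 4 q$ ($D{\left(q \right)} = -12 + 4 \left(q - 9\right) = -12 + 4 \left(-9 + q\right) = -12 + \left(-36 + 4 q\right) = -48 + 4 q$)
$\left(D{\left(p{\left(-2 \right)} \right)} + 118\right)^{2} = \left(\left(-48 + 4 \left(-2\right)^{3}\right) + 118\right)^{2} = \left(\left(-48 + 4 \left(-8\right)\right) + 118\right)^{2} = \left(\left(-48 - 32\right) + 118\right)^{2} = \left(-80 + 118\right)^{2} = 38^{2} = 1444$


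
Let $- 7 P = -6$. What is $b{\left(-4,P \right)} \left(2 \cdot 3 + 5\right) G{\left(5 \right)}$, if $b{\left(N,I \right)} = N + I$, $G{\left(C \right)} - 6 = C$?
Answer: $- \frac{2662}{7} \approx -380.29$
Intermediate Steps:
$P = \frac{6}{7}$ ($P = \left(- \frac{1}{7}\right) \left(-6\right) = \frac{6}{7} \approx 0.85714$)
$G{\left(C \right)} = 6 + C$
$b{\left(N,I \right)} = I + N$
$b{\left(-4,P \right)} \left(2 \cdot 3 + 5\right) G{\left(5 \right)} = \left(\frac{6}{7} - 4\right) \left(2 \cdot 3 + 5\right) \left(6 + 5\right) = - \frac{22 \left(6 + 5\right)}{7} \cdot 11 = \left(- \frac{22}{7}\right) 11 \cdot 11 = \left(- \frac{242}{7}\right) 11 = - \frac{2662}{7}$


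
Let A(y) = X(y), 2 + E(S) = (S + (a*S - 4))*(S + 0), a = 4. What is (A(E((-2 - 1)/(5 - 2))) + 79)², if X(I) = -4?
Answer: 5625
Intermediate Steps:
E(S) = -2 + S*(-4 + 5*S) (E(S) = -2 + (S + (4*S - 4))*(S + 0) = -2 + (S + (-4 + 4*S))*S = -2 + (-4 + 5*S)*S = -2 + S*(-4 + 5*S))
A(y) = -4
(A(E((-2 - 1)/(5 - 2))) + 79)² = (-4 + 79)² = 75² = 5625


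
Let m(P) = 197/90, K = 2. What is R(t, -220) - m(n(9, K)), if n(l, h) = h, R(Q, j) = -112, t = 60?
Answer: -10277/90 ≈ -114.19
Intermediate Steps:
m(P) = 197/90 (m(P) = 197*(1/90) = 197/90)
R(t, -220) - m(n(9, K)) = -112 - 1*197/90 = -112 - 197/90 = -10277/90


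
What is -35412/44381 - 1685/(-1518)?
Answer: 21026569/67370358 ≈ 0.31210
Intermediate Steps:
-35412/44381 - 1685/(-1518) = -35412*1/44381 - 1685*(-1/1518) = -35412/44381 + 1685/1518 = 21026569/67370358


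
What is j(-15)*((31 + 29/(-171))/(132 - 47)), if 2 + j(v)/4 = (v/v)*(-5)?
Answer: -147616/14535 ≈ -10.156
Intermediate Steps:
j(v) = -28 (j(v) = -8 + 4*((v/v)*(-5)) = -8 + 4*(1*(-5)) = -8 + 4*(-5) = -8 - 20 = -28)
j(-15)*((31 + 29/(-171))/(132 - 47)) = -28*(31 + 29/(-171))/(132 - 47) = -28*(31 + 29*(-1/171))/85 = -28*(31 - 29/171)/85 = -147616/(171*85) = -28*5272/14535 = -147616/14535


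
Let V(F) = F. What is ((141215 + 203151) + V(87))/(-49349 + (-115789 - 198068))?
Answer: -344453/363206 ≈ -0.94837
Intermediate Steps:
((141215 + 203151) + V(87))/(-49349 + (-115789 - 198068)) = ((141215 + 203151) + 87)/(-49349 + (-115789 - 198068)) = (344366 + 87)/(-49349 - 313857) = 344453/(-363206) = 344453*(-1/363206) = -344453/363206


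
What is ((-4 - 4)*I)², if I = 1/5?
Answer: 64/25 ≈ 2.5600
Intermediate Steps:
I = ⅕ ≈ 0.20000
((-4 - 4)*I)² = ((-4 - 4)*(⅕))² = (-8*⅕)² = (-8/5)² = 64/25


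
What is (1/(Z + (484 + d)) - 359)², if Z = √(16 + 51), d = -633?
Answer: 15785742131273/122478489 + 7946255*√67/244956978 ≈ 1.2889e+5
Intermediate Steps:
Z = √67 ≈ 8.1853
(1/(Z + (484 + d)) - 359)² = (1/(√67 + (484 - 633)) - 359)² = (1/(√67 - 149) - 359)² = (1/(-149 + √67) - 359)² = (-359 + 1/(-149 + √67))²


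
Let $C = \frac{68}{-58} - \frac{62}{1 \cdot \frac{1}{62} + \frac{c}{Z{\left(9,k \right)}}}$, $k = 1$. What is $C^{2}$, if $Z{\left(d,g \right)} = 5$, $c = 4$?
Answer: $\frac{320335624324}{53831569} \approx 5950.7$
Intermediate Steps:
$C = - \frac{565982}{7337}$ ($C = \frac{68}{-58} - \frac{62}{1 \cdot \frac{1}{62} + \frac{4}{5}} = 68 \left(- \frac{1}{58}\right) - \frac{62}{1 \cdot \frac{1}{62} + 4 \cdot \frac{1}{5}} = - \frac{34}{29} - \frac{62}{\frac{1}{62} + \frac{4}{5}} = - \frac{34}{29} - \frac{62}{\frac{253}{310}} = - \frac{34}{29} - \frac{19220}{253} = - \frac{565982}{7337} \approx -77.141$)
$C^{2} = \left(- \frac{565982}{7337}\right)^{2} = \frac{320335624324}{53831569}$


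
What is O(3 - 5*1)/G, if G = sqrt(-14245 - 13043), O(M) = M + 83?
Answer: -27*I*sqrt(758)/1516 ≈ -0.49034*I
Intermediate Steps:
O(M) = 83 + M
G = 6*I*sqrt(758) (G = sqrt(-27288) = 6*I*sqrt(758) ≈ 165.19*I)
O(3 - 5*1)/G = (83 + (3 - 5*1))/((6*I*sqrt(758))) = (83 + (3 - 5))*(-I*sqrt(758)/4548) = (83 - 2)*(-I*sqrt(758)/4548) = 81*(-I*sqrt(758)/4548) = -27*I*sqrt(758)/1516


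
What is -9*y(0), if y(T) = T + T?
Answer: 0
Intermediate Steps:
y(T) = 2*T
-9*y(0) = -18*0 = -9*0 = 0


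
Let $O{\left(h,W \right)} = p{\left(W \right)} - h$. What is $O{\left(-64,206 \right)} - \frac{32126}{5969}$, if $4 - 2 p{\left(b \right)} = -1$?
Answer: $\frac{729625}{11938} \approx 61.118$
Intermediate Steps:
$p{\left(b \right)} = \frac{5}{2}$ ($p{\left(b \right)} = 2 - - \frac{1}{2} = 2 + \frac{1}{2} = \frac{5}{2}$)
$O{\left(h,W \right)} = \frac{5}{2} - h$
$O{\left(-64,206 \right)} - \frac{32126}{5969} = \left(\frac{5}{2} - -64\right) - \frac{32126}{5969} = \left(\frac{5}{2} + 64\right) - 32126 \cdot \frac{1}{5969} = \frac{133}{2} - \frac{32126}{5969} = \frac{729625}{11938}$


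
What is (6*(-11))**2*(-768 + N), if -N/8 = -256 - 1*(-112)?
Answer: 1672704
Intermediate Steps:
N = 1152 (N = -8*(-256 - 1*(-112)) = -8*(-256 + 112) = -8*(-144) = 1152)
(6*(-11))**2*(-768 + N) = (6*(-11))**2*(-768 + 1152) = (-66)**2*384 = 4356*384 = 1672704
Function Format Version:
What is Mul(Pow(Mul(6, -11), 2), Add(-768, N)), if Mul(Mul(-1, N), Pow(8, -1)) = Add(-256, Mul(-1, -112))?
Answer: 1672704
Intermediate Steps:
N = 1152 (N = Mul(-8, Add(-256, Mul(-1, -112))) = Mul(-8, Add(-256, 112)) = Mul(-8, -144) = 1152)
Mul(Pow(Mul(6, -11), 2), Add(-768, N)) = Mul(Pow(Mul(6, -11), 2), Add(-768, 1152)) = Mul(Pow(-66, 2), 384) = Mul(4356, 384) = 1672704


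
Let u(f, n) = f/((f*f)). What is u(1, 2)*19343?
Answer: 19343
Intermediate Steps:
u(f, n) = 1/f (u(f, n) = f/(f²) = f/f² = 1/f)
u(1, 2)*19343 = 19343/1 = 1*19343 = 19343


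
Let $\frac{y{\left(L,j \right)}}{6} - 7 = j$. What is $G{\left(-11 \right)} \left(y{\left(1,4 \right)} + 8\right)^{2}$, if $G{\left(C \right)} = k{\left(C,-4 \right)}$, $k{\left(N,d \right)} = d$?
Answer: $-21904$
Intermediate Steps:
$G{\left(C \right)} = -4$
$y{\left(L,j \right)} = 42 + 6 j$
$G{\left(-11 \right)} \left(y{\left(1,4 \right)} + 8\right)^{2} = - 4 \left(\left(42 + 6 \cdot 4\right) + 8\right)^{2} = - 4 \left(\left(42 + 24\right) + 8\right)^{2} = - 4 \left(66 + 8\right)^{2} = - 4 \cdot 74^{2} = \left(-4\right) 5476 = -21904$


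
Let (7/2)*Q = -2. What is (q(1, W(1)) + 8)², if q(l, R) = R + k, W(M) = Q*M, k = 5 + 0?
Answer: 7569/49 ≈ 154.47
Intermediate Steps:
Q = -4/7 (Q = (2/7)*(-2) = -4/7 ≈ -0.57143)
k = 5
W(M) = -4*M/7
q(l, R) = 5 + R (q(l, R) = R + 5 = 5 + R)
(q(1, W(1)) + 8)² = ((5 - 4/7*1) + 8)² = ((5 - 4/7) + 8)² = (31/7 + 8)² = (87/7)² = 7569/49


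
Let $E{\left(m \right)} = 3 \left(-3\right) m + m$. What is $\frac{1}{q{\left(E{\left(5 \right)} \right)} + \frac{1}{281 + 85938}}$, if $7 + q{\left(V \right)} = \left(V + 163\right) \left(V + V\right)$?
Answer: $- \frac{86219}{848998492} \approx -0.00010155$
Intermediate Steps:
$E{\left(m \right)} = - 8 m$ ($E{\left(m \right)} = - 9 m + m = - 8 m$)
$q{\left(V \right)} = -7 + 2 V \left(163 + V\right)$ ($q{\left(V \right)} = -7 + \left(V + 163\right) \left(V + V\right) = -7 + \left(163 + V\right) 2 V = -7 + 2 V \left(163 + V\right)$)
$\frac{1}{q{\left(E{\left(5 \right)} \right)} + \frac{1}{281 + 85938}} = \frac{1}{\left(-7 + 2 \left(\left(-8\right) 5\right)^{2} + 326 \left(\left(-8\right) 5\right)\right) + \frac{1}{281 + 85938}} = \frac{1}{\left(-7 + 2 \left(-40\right)^{2} + 326 \left(-40\right)\right) + \frac{1}{86219}} = \frac{1}{\left(-7 + 2 \cdot 1600 - 13040\right) + \frac{1}{86219}} = \frac{1}{\left(-7 + 3200 - 13040\right) + \frac{1}{86219}} = \frac{1}{-9847 + \frac{1}{86219}} = \frac{1}{- \frac{848998492}{86219}} = - \frac{86219}{848998492}$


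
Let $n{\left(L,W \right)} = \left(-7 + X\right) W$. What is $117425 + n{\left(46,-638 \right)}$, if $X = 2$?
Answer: $120615$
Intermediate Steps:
$n{\left(L,W \right)} = - 5 W$ ($n{\left(L,W \right)} = \left(-7 + 2\right) W = - 5 W$)
$117425 + n{\left(46,-638 \right)} = 117425 - -3190 = 117425 + 3190 = 120615$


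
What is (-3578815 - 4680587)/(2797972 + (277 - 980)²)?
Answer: -8259402/3292181 ≈ -2.5088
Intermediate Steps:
(-3578815 - 4680587)/(2797972 + (277 - 980)²) = -8259402/(2797972 + (-703)²) = -8259402/(2797972 + 494209) = -8259402/3292181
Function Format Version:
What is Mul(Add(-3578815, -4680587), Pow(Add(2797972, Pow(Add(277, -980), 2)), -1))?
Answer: Rational(-8259402, 3292181) ≈ -2.5088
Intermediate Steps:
Mul(Add(-3578815, -4680587), Pow(Add(2797972, Pow(Add(277, -980), 2)), -1)) = Mul(-8259402, Pow(Add(2797972, Pow(-703, 2)), -1)) = Mul(-8259402, Pow(Add(2797972, 494209), -1)) = Mul(-8259402, Pow(3292181, -1)) = Mul(-8259402, Rational(1, 3292181)) = Rational(-8259402, 3292181)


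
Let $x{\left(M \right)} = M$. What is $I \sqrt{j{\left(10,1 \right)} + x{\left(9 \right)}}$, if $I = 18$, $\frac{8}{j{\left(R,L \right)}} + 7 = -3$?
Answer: $\frac{18 \sqrt{205}}{5} \approx 51.544$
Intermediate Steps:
$j{\left(R,L \right)} = - \frac{4}{5}$ ($j{\left(R,L \right)} = \frac{8}{-7 - 3} = \frac{8}{-10} = 8 \left(- \frac{1}{10}\right) = - \frac{4}{5}$)
$I \sqrt{j{\left(10,1 \right)} + x{\left(9 \right)}} = 18 \sqrt{- \frac{4}{5} + 9} = 18 \sqrt{\frac{41}{5}} = 18 \frac{\sqrt{205}}{5} = \frac{18 \sqrt{205}}{5}$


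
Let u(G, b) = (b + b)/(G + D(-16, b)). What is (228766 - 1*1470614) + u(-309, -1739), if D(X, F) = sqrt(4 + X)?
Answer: -39528905454/31831 + 6956*I*sqrt(3)/95493 ≈ -1.2418e+6 + 0.12617*I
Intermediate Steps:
u(G, b) = 2*b/(G + 2*I*sqrt(3)) (u(G, b) = (b + b)/(G + sqrt(4 - 16)) = (2*b)/(G + sqrt(-12)) = (2*b)/(G + 2*I*sqrt(3)) = 2*b/(G + 2*I*sqrt(3)))
(228766 - 1*1470614) + u(-309, -1739) = (228766 - 1*1470614) + 2*(-1739)/(-309 + 2*I*sqrt(3)) = (228766 - 1470614) - 3478/(-309 + 2*I*sqrt(3)) = -1241848 - 3478/(-309 + 2*I*sqrt(3))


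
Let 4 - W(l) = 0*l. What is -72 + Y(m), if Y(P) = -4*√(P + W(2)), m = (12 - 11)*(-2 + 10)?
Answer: -72 - 8*√3 ≈ -85.856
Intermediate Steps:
W(l) = 4 (W(l) = 4 - 0*l = 4 - 1*0 = 4 + 0 = 4)
m = 8 (m = 1*8 = 8)
Y(P) = -4*√(4 + P) (Y(P) = -4*√(P + 4) = -4*√(4 + P))
-72 + Y(m) = -72 - 4*√(4 + 8) = -72 - 8*√3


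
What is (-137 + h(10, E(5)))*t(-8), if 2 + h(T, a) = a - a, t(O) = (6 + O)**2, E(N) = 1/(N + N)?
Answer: -556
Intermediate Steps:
E(N) = 1/(2*N)
h(T, a) = -2 (h(T, a) = -2 + (a - a) = -2 + 0 = -2)
(-137 + h(10, E(5)))*t(-8) = (-137 - 2)*(6 - 8)**2 = -139*(-2)**2 = -139*4 = -556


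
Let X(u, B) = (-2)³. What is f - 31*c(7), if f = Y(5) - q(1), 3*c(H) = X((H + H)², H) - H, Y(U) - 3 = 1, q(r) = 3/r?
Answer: 156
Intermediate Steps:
X(u, B) = -8
Y(U) = 4 (Y(U) = 3 + 1 = 4)
c(H) = -8/3 - H/3 (c(H) = (-8 - H)/3 = -8/3 - H/3)
f = 1 (f = 4 - 3/1 = 4 - 3 = 1)
f - 31*c(7) = 1 - 31*(-8/3 - ⅓*7) = 1 - 31*(-8/3 - 7/3) = 1 - 31*(-5) = 1 + 155 = 156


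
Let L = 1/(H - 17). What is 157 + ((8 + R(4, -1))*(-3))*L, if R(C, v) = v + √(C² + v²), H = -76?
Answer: 4874/31 + √17/31 ≈ 157.36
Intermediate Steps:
L = -1/93 (L = 1/(-76 - 17) = 1/(-93) = -1/93 ≈ -0.010753)
157 + ((8 + R(4, -1))*(-3))*L = 157 + ((8 + (-1 + √(4² + (-1)²)))*(-3))*(-1/93) = 157 + ((8 + (-1 + √(16 + 1)))*(-3))*(-1/93) = 157 + ((8 + (-1 + √17))*(-3))*(-1/93) = 157 + ((7 + √17)*(-3))*(-1/93) = 157 + (-21 - 3*√17)*(-1/93) = 157 + (7/31 + √17/31) = 4874/31 + √17/31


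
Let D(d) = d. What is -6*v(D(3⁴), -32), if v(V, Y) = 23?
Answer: -138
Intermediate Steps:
-6*v(D(3⁴), -32) = -6*23 = -138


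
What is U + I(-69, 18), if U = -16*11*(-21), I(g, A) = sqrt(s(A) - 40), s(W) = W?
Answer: 3696 + I*sqrt(22) ≈ 3696.0 + 4.6904*I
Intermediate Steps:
I(g, A) = sqrt(-40 + A) (I(g, A) = sqrt(A - 40) = sqrt(-40 + A))
U = 3696 (U = -176*(-21) = 3696)
U + I(-69, 18) = 3696 + sqrt(-40 + 18) = 3696 + sqrt(-22) = 3696 + I*sqrt(22)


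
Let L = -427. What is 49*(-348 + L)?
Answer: -37975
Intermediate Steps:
49*(-348 + L) = 49*(-348 - 427) = 49*(-775) = -37975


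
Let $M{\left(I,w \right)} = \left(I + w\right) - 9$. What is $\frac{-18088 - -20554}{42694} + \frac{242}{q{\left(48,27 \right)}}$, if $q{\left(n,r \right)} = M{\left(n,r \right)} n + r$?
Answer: $\frac{9105409}{68203665} \approx 0.1335$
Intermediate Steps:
$M{\left(I,w \right)} = -9 + I + w$
$q{\left(n,r \right)} = r + n \left(-9 + n + r\right)$ ($q{\left(n,r \right)} = \left(-9 + n + r\right) n + r = n \left(-9 + n + r\right) + r = r + n \left(-9 + n + r\right)$)
$\frac{-18088 - -20554}{42694} + \frac{242}{q{\left(48,27 \right)}} = \frac{-18088 - -20554}{42694} + \frac{242}{27 + 48 \left(-9 + 48 + 27\right)} = \left(-18088 + 20554\right) \frac{1}{42694} + \frac{242}{27 + 48 \cdot 66} = 2466 \cdot \frac{1}{42694} + \frac{242}{27 + 3168} = \frac{1233}{21347} + \frac{242}{3195} = \frac{9105409}{68203665}$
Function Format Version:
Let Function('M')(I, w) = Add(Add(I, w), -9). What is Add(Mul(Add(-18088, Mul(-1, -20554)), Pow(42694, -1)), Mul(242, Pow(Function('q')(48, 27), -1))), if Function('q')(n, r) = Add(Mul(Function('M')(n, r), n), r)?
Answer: Rational(9105409, 68203665) ≈ 0.13350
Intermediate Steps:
Function('M')(I, w) = Add(-9, I, w)
Function('q')(n, r) = Add(r, Mul(n, Add(-9, n, r))) (Function('q')(n, r) = Add(Mul(Add(-9, n, r), n), r) = Add(Mul(n, Add(-9, n, r)), r) = Add(r, Mul(n, Add(-9, n, r))))
Add(Mul(Add(-18088, Mul(-1, -20554)), Pow(42694, -1)), Mul(242, Pow(Function('q')(48, 27), -1))) = Add(Mul(Add(-18088, Mul(-1, -20554)), Pow(42694, -1)), Mul(242, Pow(Add(27, Mul(48, Add(-9, 48, 27))), -1))) = Add(Mul(Add(-18088, 20554), Rational(1, 42694)), Mul(242, Pow(Add(27, Mul(48, 66)), -1))) = Add(Mul(2466, Rational(1, 42694)), Mul(242, Pow(Add(27, 3168), -1))) = Add(Rational(1233, 21347), Mul(242, Pow(3195, -1))) = Add(Rational(1233, 21347), Mul(242, Rational(1, 3195))) = Add(Rational(1233, 21347), Rational(242, 3195)) = Rational(9105409, 68203665)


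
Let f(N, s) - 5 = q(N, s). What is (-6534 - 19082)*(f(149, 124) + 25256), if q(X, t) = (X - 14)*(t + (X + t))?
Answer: -2019975296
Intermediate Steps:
q(X, t) = (-14 + X)*(X + 2*t)
f(N, s) = 5 + N² - 28*s - 14*N + 2*N*s (f(N, s) = 5 + (N² - 28*s - 14*N + 2*N*s) = 5 + N² - 28*s - 14*N + 2*N*s)
(-6534 - 19082)*(f(149, 124) + 25256) = (-6534 - 19082)*((5 + 149² - 28*124 - 14*149 + 2*149*124) + 25256) = -25616*((5 + 22201 - 3472 - 2086 + 36952) + 25256) = -25616*(53600 + 25256) = -25616*78856 = -2019975296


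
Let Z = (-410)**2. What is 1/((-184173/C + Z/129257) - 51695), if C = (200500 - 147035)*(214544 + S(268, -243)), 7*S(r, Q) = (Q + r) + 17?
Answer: -1482696157097750/76646049604036260711 ≈ -1.9345e-5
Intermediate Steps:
S(r, Q) = 17/7 + Q/7 + r/7 (S(r, Q) = ((Q + r) + 17)/7 = (17 + Q + r)/7 = 17/7 + Q/7 + r/7)
Z = 168100
C = 11470915750 (C = (200500 - 147035)*(214544 + (17/7 + (1/7)*(-243) + (1/7)*268)) = 53465*(214544 + (17/7 - 243/7 + 268/7)) = 53465*(214544 + 6) = 53465*214550 = 11470915750)
1/((-184173/C + Z/129257) - 51695) = 1/((-184173/11470915750 + 168100/129257) - 51695) = 1/(1928237131925539/1482696157097750 - 51695) = 1/(-76646049604036260711/1482696157097750) = -1482696157097750/76646049604036260711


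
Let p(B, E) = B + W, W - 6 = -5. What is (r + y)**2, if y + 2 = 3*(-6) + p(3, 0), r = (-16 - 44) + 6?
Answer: 4900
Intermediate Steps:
W = 1 (W = 6 - 5 = 1)
p(B, E) = 1 + B (p(B, E) = B + 1 = 1 + B)
r = -54 (r = -60 + 6 = -54)
y = -16 (y = -2 + (3*(-6) + (1 + 3)) = -2 + (-18 + 4) = -2 - 14 = -16)
(r + y)**2 = (-54 - 16)**2 = (-70)**2 = 4900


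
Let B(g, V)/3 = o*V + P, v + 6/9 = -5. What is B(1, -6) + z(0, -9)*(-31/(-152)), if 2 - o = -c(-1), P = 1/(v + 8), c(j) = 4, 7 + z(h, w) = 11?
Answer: -28169/266 ≈ -105.90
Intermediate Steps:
v = -17/3 (v = -2/3 - 5 = -17/3 ≈ -5.6667)
z(h, w) = 4 (z(h, w) = -7 + 11 = 4)
P = 3/7 (P = 1/(-17/3 + 8) = 1/(7/3) = 3/7 ≈ 0.42857)
o = 6 (o = 2 - (-1)*4 = 2 - 1*(-4) = 2 + 4 = 6)
B(g, V) = 9/7 + 18*V (B(g, V) = 3*(6*V + 3/7) = 3*(3/7 + 6*V) = 9/7 + 18*V)
B(1, -6) + z(0, -9)*(-31/(-152)) = (9/7 + 18*(-6)) + 4*(-31/(-152)) = (9/7 - 108) + 4*(-31*(-1/152)) = -747/7 + 4*(31/152) = -747/7 + 31/38 = -28169/266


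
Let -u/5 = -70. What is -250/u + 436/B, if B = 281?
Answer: 1647/1967 ≈ 0.83732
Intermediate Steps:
u = 350 (u = -5*(-70) = 350)
-250/u + 436/B = -250/350 + 436/281 = -250*1/350 + 436*(1/281) = -5/7 + 436/281 = 1647/1967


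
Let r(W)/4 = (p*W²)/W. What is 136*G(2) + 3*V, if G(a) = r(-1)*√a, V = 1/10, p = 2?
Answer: 3/10 - 1088*√2 ≈ -1538.4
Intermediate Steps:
r(W) = 8*W (r(W) = 4*((2*W²)/W) = 4*(2*W) = 8*W)
V = ⅒ ≈ 0.10000
G(a) = -8*√a (G(a) = (8*(-1))*√a = -8*√a)
136*G(2) + 3*V = 136*(-8*√2) + 3*(⅒) = -1088*√2 + 3/10 = 3/10 - 1088*√2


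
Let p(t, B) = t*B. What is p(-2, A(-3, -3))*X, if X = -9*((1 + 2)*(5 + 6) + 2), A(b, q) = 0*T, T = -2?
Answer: 0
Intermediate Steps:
A(b, q) = 0 (A(b, q) = 0*(-2) = 0)
p(t, B) = B*t
X = -315 (X = -9*(3*11 + 2) = -9*(33 + 2) = -9*35 = -315)
p(-2, A(-3, -3))*X = (0*(-2))*(-315) = 0*(-315) = 0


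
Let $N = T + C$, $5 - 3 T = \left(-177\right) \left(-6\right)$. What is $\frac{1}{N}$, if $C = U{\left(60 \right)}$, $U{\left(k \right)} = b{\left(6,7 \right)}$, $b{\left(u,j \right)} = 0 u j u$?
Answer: $- \frac{3}{1057} \approx -0.0028382$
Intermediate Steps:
$T = - \frac{1057}{3}$ ($T = \frac{5}{3} - \frac{\left(-177\right) \left(-6\right)}{3} = \frac{5}{3} - 354 = - \frac{1057}{3} \approx -352.33$)
$b{\left(u,j \right)} = 0$ ($b{\left(u,j \right)} = 0 j u u = 0 u = 0$)
$U{\left(k \right)} = 0$
$C = 0$
$N = - \frac{1057}{3}$ ($N = - \frac{1057}{3} + 0 = - \frac{1057}{3} \approx -352.33$)
$\frac{1}{N} = \frac{1}{- \frac{1057}{3}} = - \frac{3}{1057}$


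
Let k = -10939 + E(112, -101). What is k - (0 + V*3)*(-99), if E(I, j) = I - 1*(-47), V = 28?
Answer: -2464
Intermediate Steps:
E(I, j) = 47 + I (E(I, j) = I + 47 = 47 + I)
k = -10780 (k = -10939 + (47 + 112) = -10939 + 159 = -10780)
k - (0 + V*3)*(-99) = -10780 - (0 + 28*3)*(-99) = -10780 - (0 + 84)*(-99) = -10780 - 84*(-99) = -10780 - 1*(-8316) = -10780 + 8316 = -2464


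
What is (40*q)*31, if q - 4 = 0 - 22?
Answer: -22320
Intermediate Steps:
q = -18 (q = 4 + (0 - 22) = 4 - 22 = -18)
(40*q)*31 = (40*(-18))*31 = -720*31 = -22320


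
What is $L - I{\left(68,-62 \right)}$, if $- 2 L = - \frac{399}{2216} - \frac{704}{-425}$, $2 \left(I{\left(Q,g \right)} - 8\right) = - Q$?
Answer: $\frac{47583111}{1883600} \approx 25.262$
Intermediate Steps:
$I{\left(Q,g \right)} = 8 - \frac{Q}{2}$ ($I{\left(Q,g \right)} = 8 + \frac{\left(-1\right) Q}{2} = 8 - \frac{Q}{2}$)
$L = - \frac{1390489}{1883600}$ ($L = - \frac{- \frac{399}{2216} - \frac{704}{-425}}{2} = - \frac{\left(-399\right) \frac{1}{2216} - - \frac{704}{425}}{2} = - \frac{- \frac{399}{2216} + \frac{704}{425}}{2} = \left(- \frac{1}{2}\right) \frac{1390489}{941800} = - \frac{1390489}{1883600} \approx -0.73821$)
$L - I{\left(68,-62 \right)} = - \frac{1390489}{1883600} - \left(8 - 34\right) = - \frac{1390489}{1883600} - -26 = - \frac{1390489}{1883600} + 26 = \frac{47583111}{1883600}$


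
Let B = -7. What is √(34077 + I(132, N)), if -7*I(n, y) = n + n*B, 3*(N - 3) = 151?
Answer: √1675317/7 ≈ 184.91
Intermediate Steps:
N = 160/3 (N = 3 + (⅓)*151 = 3 + 151/3 = 160/3 ≈ 53.333)
I(n, y) = 6*n/7 (I(n, y) = -(n + n*(-7))/7 = -(n - 7*n)/7 = -(-6)*n/7 = 6*n/7)
√(34077 + I(132, N)) = √(34077 + (6/7)*132) = √(34077 + 792/7) = √(239331/7) = √1675317/7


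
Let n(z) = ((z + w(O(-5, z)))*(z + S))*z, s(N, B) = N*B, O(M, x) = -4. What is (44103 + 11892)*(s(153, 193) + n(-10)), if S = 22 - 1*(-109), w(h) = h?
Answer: 2602031655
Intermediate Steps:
s(N, B) = B*N
S = 131 (S = 22 + 109 = 131)
n(z) = z*(-4 + z)*(131 + z) (n(z) = ((z - 4)*(z + 131))*z = ((-4 + z)*(131 + z))*z = z*(-4 + z)*(131 + z))
(44103 + 11892)*(s(153, 193) + n(-10)) = (44103 + 11892)*(193*153 - 10*(-524 + (-10)² + 127*(-10))) = 55995*(29529 - 10*(-524 + 100 - 1270)) = 55995*(29529 - 10*(-1694)) = 55995*(29529 + 16940) = 55995*46469 = 2602031655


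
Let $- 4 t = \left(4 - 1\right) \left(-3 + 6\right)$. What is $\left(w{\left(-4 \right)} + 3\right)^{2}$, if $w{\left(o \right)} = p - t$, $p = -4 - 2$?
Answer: $\frac{9}{16} \approx 0.5625$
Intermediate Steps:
$t = - \frac{9}{4}$ ($t = - \frac{\left(4 - 1\right) \left(-3 + 6\right)}{4} = - \frac{3 \cdot 3}{4} = \left(- \frac{1}{4}\right) 9 = - \frac{9}{4} \approx -2.25$)
$p = -6$ ($p = -4 - 2 = -6$)
$w{\left(o \right)} = - \frac{15}{4}$ ($w{\left(o \right)} = -6 - - \frac{9}{4} = -6 + \frac{9}{4} = - \frac{15}{4}$)
$\left(w{\left(-4 \right)} + 3\right)^{2} = \left(- \frac{15}{4} + 3\right)^{2} = \left(- \frac{3}{4}\right)^{2} = \frac{9}{16}$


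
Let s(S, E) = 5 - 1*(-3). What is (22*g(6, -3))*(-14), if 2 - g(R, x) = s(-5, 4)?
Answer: 1848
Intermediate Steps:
s(S, E) = 8 (s(S, E) = 5 + 3 = 8)
g(R, x) = -6 (g(R, x) = 2 - 1*8 = 2 - 8 = -6)
(22*g(6, -3))*(-14) = (22*(-6))*(-14) = -132*(-14) = 1848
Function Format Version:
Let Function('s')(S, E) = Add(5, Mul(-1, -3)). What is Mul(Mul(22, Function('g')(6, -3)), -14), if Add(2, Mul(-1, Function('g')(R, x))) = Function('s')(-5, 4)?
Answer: 1848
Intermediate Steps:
Function('s')(S, E) = 8 (Function('s')(S, E) = Add(5, 3) = 8)
Function('g')(R, x) = -6 (Function('g')(R, x) = Add(2, Mul(-1, 8)) = Add(2, -8) = -6)
Mul(Mul(22, Function('g')(6, -3)), -14) = Mul(Mul(22, -6), -14) = Mul(-132, -14) = 1848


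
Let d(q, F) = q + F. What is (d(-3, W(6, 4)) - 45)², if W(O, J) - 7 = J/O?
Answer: 14641/9 ≈ 1626.8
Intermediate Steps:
W(O, J) = 7 + J/O
d(q, F) = F + q
(d(-3, W(6, 4)) - 45)² = (((7 + 4/6) - 3) - 45)² = (((7 + 4*(⅙)) - 3) - 45)² = (((7 + ⅔) - 3) - 45)² = ((23/3 - 3) - 45)² = (14/3 - 45)² = (-121/3)² = 14641/9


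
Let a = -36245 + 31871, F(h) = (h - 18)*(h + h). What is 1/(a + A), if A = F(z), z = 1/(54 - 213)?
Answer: -25281/110573368 ≈ -0.00022864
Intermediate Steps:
z = -1/159 (z = 1/(-159) = -1/159 ≈ -0.0062893)
F(h) = 2*h*(-18 + h) (F(h) = (-18 + h)*(2*h) = 2*h*(-18 + h))
a = -4374
A = 5726/25281 (A = 2*(-1/159)*(-18 - 1/159) = 2*(-1/159)*(-2863/159) = 5726/25281 ≈ 0.22649)
1/(a + A) = 1/(-4374 + 5726/25281) = 1/(-110573368/25281) = -25281/110573368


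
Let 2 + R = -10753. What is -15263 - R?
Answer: -4508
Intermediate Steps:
R = -10755 (R = -2 - 10753 = -10755)
-15263 - R = -15263 - 1*(-10755) = -15263 + 10755 = -4508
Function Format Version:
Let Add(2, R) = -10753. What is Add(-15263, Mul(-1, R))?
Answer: -4508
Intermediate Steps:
R = -10755 (R = Add(-2, -10753) = -10755)
Add(-15263, Mul(-1, R)) = Add(-15263, Mul(-1, -10755)) = Add(-15263, 10755) = -4508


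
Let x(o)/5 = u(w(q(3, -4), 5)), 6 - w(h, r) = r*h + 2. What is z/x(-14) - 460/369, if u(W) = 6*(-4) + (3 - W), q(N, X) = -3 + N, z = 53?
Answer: -77057/46125 ≈ -1.6706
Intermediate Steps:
w(h, r) = 4 - h*r (w(h, r) = 6 - (r*h + 2) = 6 - (h*r + 2) = 6 - (2 + h*r) = 6 + (-2 - h*r) = 4 - h*r)
u(W) = -21 - W (u(W) = -24 + (3 - W) = -21 - W)
x(o) = -125 (x(o) = 5*(-21 - (4 - 1*(-3 + 3)*5)) = 5*(-21 - (4 - 1*0*5)) = 5*(-21 - (4 + 0)) = 5*(-21 - 1*4) = 5*(-21 - 4) = 5*(-25) = -125)
z/x(-14) - 460/369 = 53/(-125) - 460/369 = 53*(-1/125) - 460*1/369 = -53/125 - 460/369 = -77057/46125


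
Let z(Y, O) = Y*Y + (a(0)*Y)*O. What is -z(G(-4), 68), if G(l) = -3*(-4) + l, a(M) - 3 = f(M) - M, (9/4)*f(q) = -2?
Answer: -10912/9 ≈ -1212.4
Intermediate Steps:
f(q) = -8/9 (f(q) = (4/9)*(-2) = -8/9)
a(M) = 19/9 - M (a(M) = 3 + (-8/9 - M) = 19/9 - M)
G(l) = 12 + l
z(Y, O) = Y² + 19*O*Y/9 (z(Y, O) = Y*Y + ((19/9 - 1*0)*Y)*O = Y² + ((19/9 + 0)*Y)*O = Y² + (19*Y/9)*O = Y² + 19*O*Y/9)
-z(G(-4), 68) = -(12 - 4)*(9*(12 - 4) + 19*68)/9 = -8*(9*8 + 1292)/9 = -8*(72 + 1292)/9 = -8*1364/9 = -1*10912/9 = -10912/9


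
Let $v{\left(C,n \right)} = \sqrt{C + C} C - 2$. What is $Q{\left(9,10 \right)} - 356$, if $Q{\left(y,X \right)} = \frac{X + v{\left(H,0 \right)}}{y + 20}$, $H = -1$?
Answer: $- \frac{10316}{29} - \frac{i \sqrt{2}}{29} \approx -355.72 - 0.048766 i$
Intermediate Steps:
$v{\left(C,n \right)} = -2 + \sqrt{2} C^{\frac{3}{2}}$ ($v{\left(C,n \right)} = \sqrt{2 C} C - 2 = \sqrt{2} \sqrt{C} C - 2 = \sqrt{2} C^{\frac{3}{2}} - 2 = -2 + \sqrt{2} C^{\frac{3}{2}}$)
$Q{\left(y,X \right)} = \frac{-2 + X - i \sqrt{2}}{20 + y}$ ($Q{\left(y,X \right)} = \frac{X - \left(2 - \sqrt{2} \left(-1\right)^{\frac{3}{2}}\right)}{y + 20} = \frac{X - \left(2 - \sqrt{2} \left(- i\right)\right)}{20 + y} = \frac{X - \left(2 + i \sqrt{2}\right)}{20 + y} = \frac{-2 + X - i \sqrt{2}}{20 + y}$)
$Q{\left(9,10 \right)} - 356 = \frac{-2 + 10 - i \sqrt{2}}{20 + 9} - 356 = \frac{8 - i \sqrt{2}}{29} - 356 = \left(\frac{8}{29} - \frac{i \sqrt{2}}{29}\right) - 356 = - \frac{10316}{29} - \frac{i \sqrt{2}}{29}$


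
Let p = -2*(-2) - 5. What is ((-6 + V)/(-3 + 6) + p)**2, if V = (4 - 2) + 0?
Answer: 49/9 ≈ 5.4444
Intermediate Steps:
V = 2 (V = 2 + 0 = 2)
p = -1 (p = 4 - 5 = -1)
((-6 + V)/(-3 + 6) + p)**2 = ((-6 + 2)/(-3 + 6) - 1)**2 = (-4/3 - 1)**2 = (-7/3)**2 = 49/9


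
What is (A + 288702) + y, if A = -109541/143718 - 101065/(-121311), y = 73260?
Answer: 2103551539461365/5811524766 ≈ 3.6196e+5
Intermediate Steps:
A = 412110473/5811524766 (A = -109541*1/143718 - 101065*(-1/121311) = -109541/143718 + 101065/121311 = 412110473/5811524766 ≈ 0.070913)
(A + 288702) + y = (412110473/5811524766 + 288702) + 73260 = 1677799235104205/5811524766 + 73260 = 2103551539461365/5811524766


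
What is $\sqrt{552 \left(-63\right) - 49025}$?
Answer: $i \sqrt{83801} \approx 289.48 i$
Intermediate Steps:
$\sqrt{552 \left(-63\right) - 49025} = \sqrt{-34776 - 49025} = \sqrt{-83801} = i \sqrt{83801}$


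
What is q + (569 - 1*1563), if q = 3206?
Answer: 2212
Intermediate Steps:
q + (569 - 1*1563) = 3206 + (569 - 1*1563) = 3206 + (569 - 1563) = 3206 - 994 = 2212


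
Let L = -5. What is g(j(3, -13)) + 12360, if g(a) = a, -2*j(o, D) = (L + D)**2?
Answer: 12198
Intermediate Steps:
j(o, D) = -(-5 + D)**2/2
g(j(3, -13)) + 12360 = -(-5 - 13)**2/2 + 12360 = -1/2*(-18)**2 + 12360 = -1/2*324 + 12360 = -162 + 12360 = 12198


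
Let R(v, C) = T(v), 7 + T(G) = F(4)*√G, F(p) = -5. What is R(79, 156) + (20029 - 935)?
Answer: 19087 - 5*√79 ≈ 19043.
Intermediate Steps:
T(G) = -7 - 5*√G
R(v, C) = -7 - 5*√v
R(79, 156) + (20029 - 935) = (-7 - 5*√79) + (20029 - 935) = (-7 - 5*√79) + 19094 = 19087 - 5*√79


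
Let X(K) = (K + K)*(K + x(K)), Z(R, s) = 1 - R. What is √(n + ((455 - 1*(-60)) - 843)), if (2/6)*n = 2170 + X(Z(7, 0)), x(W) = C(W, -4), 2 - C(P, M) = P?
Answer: √6110 ≈ 78.167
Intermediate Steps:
C(P, M) = 2 - P
x(W) = 2 - W
X(K) = 4*K (X(K) = (K + K)*(K + (2 - K)) = (2*K)*2 = 4*K)
n = 6438 (n = 3*(2170 + 4*(1 - 1*7)) = 3*(2170 + 4*(1 - 7)) = 3*(2170 + 4*(-6)) = 3*(2170 - 24) = 3*2146 = 6438)
√(n + ((455 - 1*(-60)) - 843)) = √(6438 + ((455 - 1*(-60)) - 843)) = √(6438 + ((455 + 60) - 843)) = √(6438 + (515 - 843)) = √(6438 - 328) = √6110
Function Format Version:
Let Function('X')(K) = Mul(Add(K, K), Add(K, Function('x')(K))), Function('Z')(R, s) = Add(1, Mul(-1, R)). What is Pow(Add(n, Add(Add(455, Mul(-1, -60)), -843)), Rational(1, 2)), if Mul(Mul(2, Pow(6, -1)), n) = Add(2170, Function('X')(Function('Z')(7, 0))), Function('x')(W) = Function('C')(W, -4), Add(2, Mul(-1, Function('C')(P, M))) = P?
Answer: Pow(6110, Rational(1, 2)) ≈ 78.167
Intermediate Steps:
Function('C')(P, M) = Add(2, Mul(-1, P))
Function('x')(W) = Add(2, Mul(-1, W))
Function('X')(K) = Mul(4, K) (Function('X')(K) = Mul(Add(K, K), Add(K, Add(2, Mul(-1, K)))) = Mul(Mul(2, K), 2) = Mul(4, K))
n = 6438 (n = Mul(3, Add(2170, Mul(4, Add(1, Mul(-1, 7))))) = Mul(3, Add(2170, Mul(4, Add(1, -7)))) = Mul(3, Add(2170, Mul(4, -6))) = Mul(3, Add(2170, -24)) = Mul(3, 2146) = 6438)
Pow(Add(n, Add(Add(455, Mul(-1, -60)), -843)), Rational(1, 2)) = Pow(Add(6438, Add(Add(455, Mul(-1, -60)), -843)), Rational(1, 2)) = Pow(Add(6438, Add(Add(455, 60), -843)), Rational(1, 2)) = Pow(Add(6438, Add(515, -843)), Rational(1, 2)) = Pow(Add(6438, -328), Rational(1, 2)) = Pow(6110, Rational(1, 2))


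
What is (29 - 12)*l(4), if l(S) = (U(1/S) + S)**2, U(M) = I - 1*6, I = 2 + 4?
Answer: 272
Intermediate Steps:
I = 6
U(M) = 0 (U(M) = 6 - 1*6 = 6 - 6 = 0)
l(S) = S**2 (l(S) = (0 + S)**2 = S**2)
(29 - 12)*l(4) = (29 - 12)*4**2 = 17*16 = 272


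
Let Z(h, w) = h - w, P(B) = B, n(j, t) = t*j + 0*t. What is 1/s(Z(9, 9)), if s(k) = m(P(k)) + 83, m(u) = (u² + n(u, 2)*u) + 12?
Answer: 1/95 ≈ 0.010526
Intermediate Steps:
n(j, t) = j*t (n(j, t) = j*t + 0 = j*t)
m(u) = 12 + 3*u² (m(u) = (u² + (u*2)*u) + 12 = (u² + (2*u)*u) + 12 = (u² + 2*u²) + 12 = 3*u² + 12 = 12 + 3*u²)
s(k) = 95 + 3*k² (s(k) = (12 + 3*k²) + 83 = 95 + 3*k²)
1/s(Z(9, 9)) = 1/(95 + 3*(9 - 1*9)²) = 1/(95 + 3*(9 - 9)²) = 1/(95 + 3*0²) = 1/(95 + 3*0) = 1/(95 + 0) = 1/95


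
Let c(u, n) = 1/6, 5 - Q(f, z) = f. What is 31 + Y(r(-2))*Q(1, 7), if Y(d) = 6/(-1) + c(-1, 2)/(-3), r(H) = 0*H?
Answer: 61/9 ≈ 6.7778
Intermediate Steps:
Q(f, z) = 5 - f
c(u, n) = 1/6
r(H) = 0
Y(d) = -109/18 (Y(d) = 6/(-1) + (1/6)/(-3) = 6*(-1) + (1/6)*(-1/3) = -6 - 1/18 = -109/18)
31 + Y(r(-2))*Q(1, 7) = 31 - 109*(5 - 1*1)/18 = 31 - 109*(5 - 1)/18 = 31 - 109/18*4 = 31 - 218/9 = 61/9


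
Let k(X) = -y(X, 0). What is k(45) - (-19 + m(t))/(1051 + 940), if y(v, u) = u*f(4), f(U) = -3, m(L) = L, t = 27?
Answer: -8/1991 ≈ -0.0040181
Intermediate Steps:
y(v, u) = -3*u (y(v, u) = u*(-3) = -3*u)
k(X) = 0 (k(X) = -(-3)*0 = -1*0 = 0)
k(45) - (-19 + m(t))/(1051 + 940) = 0 - (-19 + 27)/(1051 + 940) = 0 - 8/1991 = -8/1991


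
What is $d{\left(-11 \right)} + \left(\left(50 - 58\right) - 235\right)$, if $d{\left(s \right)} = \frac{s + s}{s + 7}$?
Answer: $- \frac{475}{2} \approx -237.5$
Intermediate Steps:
$d{\left(s \right)} = \frac{2 s}{7 + s}$
$d{\left(-11 \right)} + \left(\left(50 - 58\right) - 235\right) = 2 \left(-11\right) \frac{1}{7 - 11} + \left(\left(50 - 58\right) - 235\right) = 2 \left(-11\right) \frac{1}{-4} - 243 = 2 \left(-11\right) \left(- \frac{1}{4}\right) - 243 = \frac{11}{2} - 243 = - \frac{475}{2}$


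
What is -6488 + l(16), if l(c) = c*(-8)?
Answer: -6616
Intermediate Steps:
l(c) = -8*c
-6488 + l(16) = -6488 - 8*16 = -6488 - 128 = -6616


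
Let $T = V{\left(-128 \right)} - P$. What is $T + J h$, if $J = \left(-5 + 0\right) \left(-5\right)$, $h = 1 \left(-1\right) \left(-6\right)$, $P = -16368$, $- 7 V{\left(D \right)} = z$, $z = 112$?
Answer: $16502$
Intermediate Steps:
$V{\left(D \right)} = -16$ ($V{\left(D \right)} = \left(- \frac{1}{7}\right) 112 = -16$)
$h = 6$ ($h = \left(-1\right) \left(-6\right) = 6$)
$J = 25$ ($J = \left(-5\right) \left(-5\right) = 25$)
$T = 16352$ ($T = -16 - -16368 = -16 + 16368 = 16352$)
$T + J h = 16352 + 25 \cdot 6 = 16352 + 150 = 16502$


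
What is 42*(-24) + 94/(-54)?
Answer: -27263/27 ≈ -1009.7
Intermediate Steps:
42*(-24) + 94/(-54) = -1008 + 94*(-1/54) = -1008 - 47/27 = -27263/27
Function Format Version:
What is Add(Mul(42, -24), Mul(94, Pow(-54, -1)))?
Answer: Rational(-27263, 27) ≈ -1009.7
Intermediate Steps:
Add(Mul(42, -24), Mul(94, Pow(-54, -1))) = Add(-1008, Mul(94, Rational(-1, 54))) = Add(-1008, Rational(-47, 27)) = Rational(-27263, 27)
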